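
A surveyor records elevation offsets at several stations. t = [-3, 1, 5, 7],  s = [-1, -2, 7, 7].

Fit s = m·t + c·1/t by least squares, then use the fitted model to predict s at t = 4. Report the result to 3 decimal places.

ŝ = 3.847

Setting ∂/∂m … = 0 gives: 84·m + 4·c = 85;  4·m + (12916/11025)·c = 11/15.
det = 84·(12916/11025) − 4² = 43264/525.
m = (85·(12916/11025) − 4·(11/15))/(43264/525) = 66595/56784; c = (84·(11/15) − 4·85)/(43264/525) = -9135/2704.
At t = 4: ŝ = (66595/56784)·(4) + (-9135/2704)·(1/4) = 873685/227136.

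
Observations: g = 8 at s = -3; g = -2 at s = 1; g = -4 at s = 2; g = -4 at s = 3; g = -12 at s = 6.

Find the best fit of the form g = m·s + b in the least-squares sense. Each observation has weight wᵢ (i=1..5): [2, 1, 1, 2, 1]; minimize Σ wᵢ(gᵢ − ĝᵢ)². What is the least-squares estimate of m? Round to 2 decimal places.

Compute the Gram sums: Σwᵢ·s·s = 77, Σwᵢ·s = 9, Σwᵢ·1 = 7.
Moment sums: Σwᵢ·s·g = -154, Σwᵢ·g = -10.
AᵀWA·[m, b]ᵀ = AᵀWg becomes [[77, 9]; [9, 7]]·[m, b]ᵀ = [-154, -10]ᵀ.
det = 77·7 − 9² = 458.
m = ((-154)·7 − 9·(-10))/458 = -494/229; b = (77·(-10) − 9·(-154))/458 = 308/229.

m = -2.16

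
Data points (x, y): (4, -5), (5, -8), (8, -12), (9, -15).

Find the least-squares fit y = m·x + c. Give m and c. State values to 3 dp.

m = -1.824, c = 1.853

The normal system MᵀM·[m, c]ᵀ = Mᵀy is [[186, 26]; [26, 4]]·[m, c]ᵀ = [-291, -40]ᵀ.
Determinant 186·4 − 26² = 68.
m = ((-291)·4 − 26·(-40))/68 = -31/17; c = (186·(-40) − 26·(-291))/68 = 63/34.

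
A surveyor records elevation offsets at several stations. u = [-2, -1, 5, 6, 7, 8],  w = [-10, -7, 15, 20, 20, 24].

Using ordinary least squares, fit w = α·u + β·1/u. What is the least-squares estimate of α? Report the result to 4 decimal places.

From the data, Σu·u = 179, Σu·1/u = 6, Σ1/u·1/u = 955249/705600.
Right-hand side: Σu·w = 554, Σ1/u·w = 508/21.
Normal equations: [[179, 6]; [6, 955249/705600]]·[α, β]ᵀ = [554, 508/21]ᵀ.
Eliminating β: (955249/705600)·(row 1) − 6·(row 2) gives (145587971/705600)·α = (955249/705600)·554 − 6·(508/21) = 213397573/352800, so α = 426795146/145587971.
Then β = ((508/21) − 6·(426795146/145587971))/(955249/705600) = 709900800/145587971.

α = 2.9315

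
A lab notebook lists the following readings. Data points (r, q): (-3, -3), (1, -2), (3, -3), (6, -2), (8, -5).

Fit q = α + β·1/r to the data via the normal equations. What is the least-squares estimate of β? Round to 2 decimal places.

β = 0.98

Setting ∂/∂α … = 0 gives: 5·α + (31/24)·β = -15;  (31/24)·α + (81/64)·β = -71/24.
(Σ1 = 5, Σ1/r = 31/24, Σ1/r·1/r = 81/64, Σq = -15, Σ1/r·q = -71/24.)
det = 5·(81/64) − (31/24)² = 671/144.
α = ((-15)·(81/64) − (31/24)·(-71/24))/(671/144) = -397/122; β = (5·(-71/24) − (31/24)·(-15))/(671/144) = 60/61.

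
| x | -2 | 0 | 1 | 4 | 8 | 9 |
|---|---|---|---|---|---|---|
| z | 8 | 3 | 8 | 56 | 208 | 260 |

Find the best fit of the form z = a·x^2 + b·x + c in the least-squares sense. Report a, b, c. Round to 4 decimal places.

a = 2.9385, b = 2.2327, c = 1.7586

Entries of AᵀA: Σx^2·x^2 = 10930, Σx^2·x = 1298, Σx^2 = 166, Σx·x = 166, Σx = 20, Σ1 = 6.
Right-hand side: Σx^2·z = 35308, Σx·z = 4220, Σz = 543.
AᵀA·[a, b, c]ᵀ = Aᵀz becomes [[10930, 1298, 166]; [1298, 166, 20]; [166, 20, 6]]·[a, b, c]ᵀ = [35308, 4220, 543]ᵀ.
Inverting the 3×3 Gram matrix, [a, b, c]ᵀ = [22033/7498, 16741/7498, 6593/3749]ᵀ.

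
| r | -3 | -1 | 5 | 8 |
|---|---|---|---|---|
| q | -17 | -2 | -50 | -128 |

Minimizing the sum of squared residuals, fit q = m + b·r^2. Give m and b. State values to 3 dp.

Sums needed: Σ1 = 4, Σr^2 = 99, Σr^2·r^2 = 4803.
Moment sums: Σq = -197, Σr^2·q = -9597.
Determinant 4·4803 − 99² = 9411.
m = ((-197)·4803 − 99·(-9597))/9411 = 1304/3137; b = (4·(-9597) − 99·(-197))/9411 = -6295/3137.

m = 0.416, b = -2.007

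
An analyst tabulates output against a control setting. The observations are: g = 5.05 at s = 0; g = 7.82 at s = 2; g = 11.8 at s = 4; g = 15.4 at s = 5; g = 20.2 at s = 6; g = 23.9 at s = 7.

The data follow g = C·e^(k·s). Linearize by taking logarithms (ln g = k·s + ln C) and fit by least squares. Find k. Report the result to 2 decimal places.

With ln gᵢ as the transformed response and sᵢ as the regressor:
Sums: Σs = 24.0000, Σ(s)² = 130.0000, Σln g = 15.0581, Σs·ln g = 67.9088.
Normal system: [[130.0000, 24.0000]; [24.0000, 6]]·[k, ln C]ᵀ = [67.9088, 15.0581]ᵀ.
Solving (det = 204.0000): k = 0.22578, ln C = 1.60657.

k = 0.23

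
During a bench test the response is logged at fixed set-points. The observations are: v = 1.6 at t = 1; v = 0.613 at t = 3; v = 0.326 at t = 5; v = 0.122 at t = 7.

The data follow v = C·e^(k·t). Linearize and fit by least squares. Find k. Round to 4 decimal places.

Let Y = ln v. Fitting Y = k·t + ln C by least squares:
Σt = 16.0000, Σ(t)² = 84.0000, Σln v = -3.2440, Σt·ln v = -21.3286.
Equations: 84.0000·k + 16.0000·ln C = -21.3286;  16.0000·k + 4·ln C = -3.2440.
Slope k = (n·Σt·ln v − Σt·Σln v)/(n·Σ(t)² − (Σt)²) = (4·-21.3286 − 16.0000·-3.2440)/80.0000 = -0.41763; ln C = (Σln v − k·Σt)/n = 0.85954.

k = -0.4176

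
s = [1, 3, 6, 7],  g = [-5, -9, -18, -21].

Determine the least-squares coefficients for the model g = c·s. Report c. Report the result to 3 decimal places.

Forming MᵀM = [[95]] and Mᵀg = [-287]ᵀ gives MᵀM·[c]ᵀ = Mᵀg.
c = (-287)/95 = -3.02105.

c = -3.021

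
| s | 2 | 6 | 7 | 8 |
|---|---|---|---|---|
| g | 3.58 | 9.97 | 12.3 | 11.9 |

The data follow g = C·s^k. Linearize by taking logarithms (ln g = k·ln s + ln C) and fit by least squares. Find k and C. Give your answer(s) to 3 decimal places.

Taking logs, ln g = k·ln s + ln C, so regress ln g on ln s.
XᵀX = [[11.8015, 6.5103]; [6.5103, 4]], rhs = [15.0376, 8.5611]ᵀ  (here Σln s = 6.5103, Σ(ln s)² = 11.8015, Σln g = 8.5611, Σln s·ln g = 15.0376).
Slope k = (n·Σln s·ln g − Σln s·Σln g)/(n·Σ(ln s)² − (Σln s)²) = (4·15.0376 − 6.5103·8.5611)/4.8225 = 0.91559; ln C = (Σln g − k·Σln s)/n = 0.65008, so C = exp(0.65008) = 1.91570.

k = 0.916, C = 1.916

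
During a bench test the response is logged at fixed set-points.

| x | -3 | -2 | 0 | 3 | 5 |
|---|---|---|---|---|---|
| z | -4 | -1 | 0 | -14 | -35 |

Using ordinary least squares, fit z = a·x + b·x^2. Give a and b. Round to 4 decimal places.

a = -1.7135, b = -1.0467

Entries of MᵀM: Σx·x = 47, Σx·x^2 = 117, Σx^2·x^2 = 803.
And Σx·z = -203, Σx^2·z = -1041.
So MᵀM·[a, b]ᵀ = Mᵀz: [[47, 117]; [117, 803]]·[a, b]ᵀ = [-203, -1041]ᵀ.
Eliminating b: 803·(row 1) − 117·(row 2) gives 24052·a = 803·(-203) − 117·(-1041) = -41212, so a = -10303/6013.
Then b = ((-1041) − 117·(-10303/6013))/803 = -6294/6013.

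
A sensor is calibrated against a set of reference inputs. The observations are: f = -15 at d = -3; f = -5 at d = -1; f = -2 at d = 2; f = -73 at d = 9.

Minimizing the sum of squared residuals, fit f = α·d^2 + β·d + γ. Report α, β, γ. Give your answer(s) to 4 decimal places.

From the data, Σd^2·d^2 = 6659, Σd^2·d = 709, Σd^2 = 95, Σd·d = 95, Σd = 7, Σ1 = 4.
For Aᵀf: Σd^2·f = -6061, Σd·f = -611, Σf = -95.
AᵀA·[α, β, γ]ᵀ = Aᵀf becomes [[6659, 709, 95]; [709, 95, 7]; [95, 7, 4]]·[α, β, γ]ᵀ = [-6061, -611, -95]ᵀ.
Solving the 3×3 system (Gaussian elimination) gives α = -4897/4650, β = 7127/4650, γ = -1101/775.

α = -1.0531, β = 1.5327, γ = -1.4206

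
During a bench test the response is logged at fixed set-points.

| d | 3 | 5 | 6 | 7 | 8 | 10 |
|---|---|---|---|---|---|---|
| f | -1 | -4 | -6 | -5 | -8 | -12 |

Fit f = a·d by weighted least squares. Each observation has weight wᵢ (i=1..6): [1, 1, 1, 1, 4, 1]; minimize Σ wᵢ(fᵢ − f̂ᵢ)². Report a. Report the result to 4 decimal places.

The normal system AᵀWA·[a]ᵀ = AᵀWf is [[475]]·[a]ᵀ = [-470]ᵀ.
Hence a = -470 / 475 ≈ -0.989474.

a = -0.9895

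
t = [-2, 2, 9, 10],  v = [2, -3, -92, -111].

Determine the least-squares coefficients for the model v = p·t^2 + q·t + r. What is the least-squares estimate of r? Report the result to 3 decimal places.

r = 3.472

XᵀX·[p, q, r]ᵀ = Xᵀv reads: 16593·p + 1729·q + 189·r = -18556;  1729·p + 189·q + 19·r = -1948;  189·p + 19·q + 4·r = -204.
Row-reducing yields p = -1669/1643, q = -11197/8215, r = 28522/8215.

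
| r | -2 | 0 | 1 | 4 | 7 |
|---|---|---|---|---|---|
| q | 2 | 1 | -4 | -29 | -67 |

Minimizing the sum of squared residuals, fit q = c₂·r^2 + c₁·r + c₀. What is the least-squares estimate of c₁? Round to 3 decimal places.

Compute the Gram sums: Σr^2·r^2 = 2674, Σr^2·r = 400, Σr^2 = 70, Σr·r = 70, Σr = 10, Σ1 = 5.
For Aᵀq: Σr^2·q = -3743, Σr·q = -593, Σq = -97.
So AᵀA·[c₂, c₁, c₀]ᵀ = Aᵀq: [[2674, 400, 70]; [400, 70, 10]; [70, 10, 5]]·[c₂, c₁, c₀]ᵀ = [-3743, -593, -97]ᵀ.
Solving the 3×3 system (Gaussian elimination) gives c₂ = -517/570, c₁ = -9301/2850, c₀ = -83/475.

c₁ = -3.264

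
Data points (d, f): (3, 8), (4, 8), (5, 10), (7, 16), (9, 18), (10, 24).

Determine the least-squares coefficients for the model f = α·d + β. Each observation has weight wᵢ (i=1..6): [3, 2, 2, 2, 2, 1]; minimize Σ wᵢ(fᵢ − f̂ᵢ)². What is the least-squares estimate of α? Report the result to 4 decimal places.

α = 2.0761

With design matrix M, MᵀWM = [[469, 69]; [69, 12]] and MᵀWf = [1024, 152]ᵀ.
Eliminating β: 12·(row 1) − 69·(row 2) gives 867·α = 12·1024 − 69·152 = 1800, so α = 600/289.
Then β = (152 − 69·(600/289))/12 = 632/867.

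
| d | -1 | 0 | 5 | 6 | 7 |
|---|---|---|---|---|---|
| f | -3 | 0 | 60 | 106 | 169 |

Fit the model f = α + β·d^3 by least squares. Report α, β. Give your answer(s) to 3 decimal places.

Forming AᵀA = [[5, 683]; [683, 179931]] and Aᵀf = [332, 88366]ᵀ gives AᵀA·[α, β]ᵀ = Aᵀf.
Determinant 5·179931 − 683² = 433166.
α = (332·179931 − 683·88366)/433166 = -308443/216583; β = (5·88366 − 683·332)/433166 = 107537/216583.

α = -1.424, β = 0.497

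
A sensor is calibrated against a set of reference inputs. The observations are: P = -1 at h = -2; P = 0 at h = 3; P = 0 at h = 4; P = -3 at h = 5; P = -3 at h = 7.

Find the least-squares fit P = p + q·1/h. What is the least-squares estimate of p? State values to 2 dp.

p = -1.41

Sums needed: Σ1 = 5, Σ1/h = 179/420, Σ1/h·1/h = 85381/176400.
For XᵀP: ΣP = -7, Σ1/h·P = -37/70.
Eliminating q: (85381/176400)·(row 1) − (179/420)·(row 2) gives (24679/11025)·p = (85381/176400)·(-7) − (179/420)·(-37/70) = -557929/176400, so p = -557929/394864.
Then q = ((-37/70) − (179/420)·(-557929/394864))/(85381/176400) = 15015/98716.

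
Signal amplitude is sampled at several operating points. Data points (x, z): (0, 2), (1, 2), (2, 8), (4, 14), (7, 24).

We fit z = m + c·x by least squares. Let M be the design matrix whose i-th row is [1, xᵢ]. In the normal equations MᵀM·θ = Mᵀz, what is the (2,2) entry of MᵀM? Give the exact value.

Row 2 ↔ basis x, column 2 ↔ basis x, so (MᵀM)_{2,2} = Σᵢ (x)·(x) = (0)·(0) + (1)·(1) + (2)·(2) + (4)·(4) + (7)·(7) = 70.

70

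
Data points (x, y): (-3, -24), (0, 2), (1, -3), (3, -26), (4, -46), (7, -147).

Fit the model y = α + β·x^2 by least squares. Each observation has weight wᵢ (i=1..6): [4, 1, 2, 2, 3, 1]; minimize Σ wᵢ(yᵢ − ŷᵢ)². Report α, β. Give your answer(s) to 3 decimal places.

Entries of AᵀWA: Σwᵢ·1 = 13, Σwᵢ·x^2 = 153, Σwᵢ·x^2·x^2 = 3657.
For AᵀWy: Σwᵢ·y = -437, Σwᵢ·x^2·y = -10749.
det = 13·3657 − 153² = 24132.
α = ((-437)·3657 − 153·(-10749))/24132 = 3874/2011; β = (13·(-10749) − 153·(-437))/24132 = -6073/2011.

α = 1.926, β = -3.020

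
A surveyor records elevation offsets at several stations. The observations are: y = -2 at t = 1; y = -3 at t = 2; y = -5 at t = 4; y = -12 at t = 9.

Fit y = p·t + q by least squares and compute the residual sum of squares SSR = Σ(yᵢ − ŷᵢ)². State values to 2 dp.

SSR = 0.37

Compute the Gram sums: Σt·t = 102, Σt = 16, Σ1 = 4.
Right-hand side: Σt·y = -136, Σy = -22.
So MᵀM·[p, q]ᵀ = Mᵀy: [[102, 16]; [16, 4]]·[p, q]ᵀ = [-136, -22]ᵀ.
Determinant 102·4 − 16² = 152.
p = ((-136)·4 − 16·(-22))/152 = -24/19; q = (102·(-22) − 16·(-136))/152 = -17/38.
Residuals: -11/38, -1/38, 1/2, -7/38; SSR = 7/19.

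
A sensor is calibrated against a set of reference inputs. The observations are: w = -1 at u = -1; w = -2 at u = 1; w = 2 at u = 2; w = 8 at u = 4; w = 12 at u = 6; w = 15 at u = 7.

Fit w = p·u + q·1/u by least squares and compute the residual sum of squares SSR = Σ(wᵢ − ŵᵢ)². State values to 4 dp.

Compute the Gram sums: Σu·u = 107, Σu·1/u = 6, Σ1/u·1/u = 16657/7056.
Right-hand side: Σu·w = 212, Σ1/u·w = 43/7.
Normal equations: [[107, 6]; [6, 16657/7056]]·[p, q]ᵀ = [212, 43/7]ᵀ.
Δ = 107·(16657/7056) − 6² = 1528283/7056.
p = (212·(16657/7056) − 6·(43/7))/(1528283/7056) = 3271220/1528283; q = (107·(43/7) − 6·212)/(1528283/7056) = -4337424/1528283.
Residuals: -2594487/1528283, -1990362/1528283, -1317162/1528283, 225740/1528283, -565020/1528283, 37961/89899; SSR = 8646622/1528283.

SSR = 5.6577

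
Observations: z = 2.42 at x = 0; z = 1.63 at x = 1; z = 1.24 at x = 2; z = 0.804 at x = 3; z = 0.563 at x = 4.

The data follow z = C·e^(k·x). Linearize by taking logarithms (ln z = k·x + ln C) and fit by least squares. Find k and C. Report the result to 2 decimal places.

k = -0.36, C = 2.42

Linearized form: ln z = k·x + ln C. From the 5 transformed points,
Σx = 10.0000, Σ(x)² = 30.0000, Σln z = 0.7948, Σx·ln z = -2.0336.
Equations: 30.0000·k + 10.0000·ln C = -2.0336;  10.0000·k + 5·ln C = 0.7948.
Slope k = (n·Σx·ln z − Σx·Σln z)/(n·Σ(x)² − (Σx)²) = (5·-2.0336 − 10.0000·0.7948)/50.0000 = -0.36232; ln C = (Σln z − k·Σx)/n = 0.88361, so C = exp(0.88361) = 2.41962.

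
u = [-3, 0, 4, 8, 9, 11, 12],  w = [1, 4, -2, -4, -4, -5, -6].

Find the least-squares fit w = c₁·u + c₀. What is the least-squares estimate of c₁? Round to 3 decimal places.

c₁ = -0.576

From the data, Σu·u = 435, Σu = 41, Σ1 = 7.
Right-hand side: Σu·w = -206, Σw = -16.
Normal equations: [[435, 41]; [41, 7]]·[c₁, c₀]ᵀ = [-206, -16]ᵀ.
Eliminating c₀: 7·(row 1) − 41·(row 2) gives 1364·c₁ = 7·(-206) − 41·(-16) = -786, so c₁ = -393/682.
Then c₀ = ((-16) − 41·(-393/682))/7 = 743/682.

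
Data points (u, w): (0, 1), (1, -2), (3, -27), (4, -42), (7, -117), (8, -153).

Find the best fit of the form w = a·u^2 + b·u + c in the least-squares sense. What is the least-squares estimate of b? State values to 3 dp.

Normal-equation sums: Σu^2·u^2 = 6835, Σu^2·u = 947, Σu^2 = 139, Σu·u = 139, Σu = 23, Σ1 = 6.
Right-hand side: Σu^2·w = -16442, Σu·w = -2294, Σw = -340.
So AᵀA·[a, b, c]ᵀ = Aᵀw: [[6835, 947, 139]; [947, 139, 23]; [139, 23, 6]]·[a, b, c]ᵀ = [-16442, -2294, -340]ᵀ.
Solving the 3×3 system (Gaussian elimination) gives a = -7531/3666, b = -50429/18330, c = 4492/3055.

b = -2.751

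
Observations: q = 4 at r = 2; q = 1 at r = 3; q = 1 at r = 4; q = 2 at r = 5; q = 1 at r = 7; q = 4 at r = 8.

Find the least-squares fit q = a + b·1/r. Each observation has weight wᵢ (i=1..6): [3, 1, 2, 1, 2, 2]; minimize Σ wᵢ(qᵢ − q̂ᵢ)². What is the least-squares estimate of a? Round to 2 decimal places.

Sums needed: Σwᵢ·1 = 11, Σwᵢ·1/r = 1289/420, Σwᵢ·1/r·1/r = 387437/352800.
Moment sums: Σwᵢ·q = 27, Σwᵢ·1/r·q = 1789/210.
AᵀWA·[a, b]ᵀ = AᵀWq becomes [[11, 1289/420]; [1289/420, 387437/352800]]·[a, b]ᵀ = [27, 1789/210]ᵀ.
Eliminating b: (387437/352800)·(row 1) − (1289/420)·(row 2) gives (187753/70560)·a = (387437/352800)·27 − (1289/420)·(1789/210) = 247343/70560, so a = 247343/187753.
Then b = ((1789/210) − (1289/420)·(247343/187753))/(387437/352800) = 765240/187753.

a = 1.32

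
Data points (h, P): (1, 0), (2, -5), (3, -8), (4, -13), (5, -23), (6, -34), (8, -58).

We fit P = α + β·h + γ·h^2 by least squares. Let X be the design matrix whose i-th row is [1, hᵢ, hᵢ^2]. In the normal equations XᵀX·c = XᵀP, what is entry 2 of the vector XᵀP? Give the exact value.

-869

Entry 2 ↔ basis h, so (XᵀP)_{2} = Σᵢ (h)·Pᵢ = (1)·(0) + (2)·(-5) + (3)·(-8) + (4)·(-13) + (5)·(-23) + (6)·(-34) + (8)·(-58) = -869.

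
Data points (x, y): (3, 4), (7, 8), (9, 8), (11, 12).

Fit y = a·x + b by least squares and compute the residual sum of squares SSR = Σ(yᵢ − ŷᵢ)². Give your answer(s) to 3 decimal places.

The normal system MᵀM·[a, b]ᵀ = Mᵀy is [[260, 30]; [30, 4]]·[a, b]ᵀ = [272, 32]ᵀ.
det = 260·4 − 30² = 140.
a = (272·4 − 30·32)/140 = 32/35; b = (260·32 − 30·272)/140 = 8/7.
Residuals: 4/35, 16/35, -48/35, 4/5; SSR = 96/35.

SSR = 2.743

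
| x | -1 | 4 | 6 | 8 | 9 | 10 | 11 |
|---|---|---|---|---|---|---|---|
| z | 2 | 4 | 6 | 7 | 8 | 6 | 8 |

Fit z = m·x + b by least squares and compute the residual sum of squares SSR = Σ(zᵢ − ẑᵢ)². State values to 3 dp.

SSR = 3.990

Sums needed: Σx·x = 419, Σx = 47, Σ1 = 7.
And Σx·z = 326, Σz = 41.
So MᵀM·[m, b]ᵀ = Mᵀz: [[419, 47]; [47, 7]]·[m, b]ᵀ = [326, 41]ᵀ.
Eliminating b: 7·(row 1) − 47·(row 2) gives 724·m = 7·326 − 47·41 = 355, so m = 355/724.
Then b = (41 − 47·(355/724))/7 = 1857/724.
Residuals: -27/362, -381/724, 357/724, 371/724, 185/181, -1063/724, 15/362; SSR = 2889/724.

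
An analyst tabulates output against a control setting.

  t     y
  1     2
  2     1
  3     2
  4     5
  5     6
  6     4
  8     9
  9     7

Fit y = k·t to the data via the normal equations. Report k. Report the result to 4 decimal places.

k = 0.9280

Setting ∂/∂k … = 0 gives: 236·k = 219.
k = 219/236 = 0.927966.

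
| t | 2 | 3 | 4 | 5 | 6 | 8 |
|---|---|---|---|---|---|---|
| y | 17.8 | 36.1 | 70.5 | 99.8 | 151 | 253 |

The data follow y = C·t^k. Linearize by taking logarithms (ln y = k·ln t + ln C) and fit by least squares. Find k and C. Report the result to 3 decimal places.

Let Y = ln y. Fitting Y = k·ln t + ln C by least squares:
Σln t = 8.6587, Σ(ln t)² = 13.7340, Σln y = 25.8749, Σln t·ln y = 39.7398.
Equations: 13.7340·k + 8.6587·ln C = 39.7398;  8.6587·k + 6·ln C = 25.8749.
Δ = 13.7340·6 − (8.6587)² = 7.4309; k = (39.7398·6 − 8.6587·25.8749)/7.4309 = 1.93727, ln C = (13.7340·25.8749 − 8.6587·39.7398)/7.4309 = 1.51679, so C = exp(1.51679) = 4.55756.

k = 1.937, C = 4.558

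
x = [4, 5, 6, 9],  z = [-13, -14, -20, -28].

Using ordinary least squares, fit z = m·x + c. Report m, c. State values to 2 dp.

m = -3.14, c = 0.11

Compute the Gram sums: Σx·x = 158, Σx = 24, Σ1 = 4.
And Σx·z = -494, Σz = -75.
Eliminating c: 4·(row 1) − 24·(row 2) gives 56·m = 4·(-494) − 24·(-75) = -176, so m = -22/7.
Then c = ((-75) − 24·(-22/7))/4 = 3/28.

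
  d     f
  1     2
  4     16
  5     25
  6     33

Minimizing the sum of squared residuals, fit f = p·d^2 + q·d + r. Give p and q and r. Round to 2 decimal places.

p = 0.71, q = 1.32, r = -0.08

The normal equations are: 2178·p + 406·q + 78·r = 2071;  406·p + 78·q + 16·r = 389;  78·p + 16·q + 4·r = 76.
(Σd^2·d^2 = 2178, Σd^2·d = 406, Σd^2 = 78, Σd·d = 78, Σd = 16, Σ1 = 4, Σd^2·f = 2071, Σd·f = 389, Σf = 76.)
Solving the 3×3 system (Gaussian elimination) gives p = 128/181, q = 479/362, r = -15/181.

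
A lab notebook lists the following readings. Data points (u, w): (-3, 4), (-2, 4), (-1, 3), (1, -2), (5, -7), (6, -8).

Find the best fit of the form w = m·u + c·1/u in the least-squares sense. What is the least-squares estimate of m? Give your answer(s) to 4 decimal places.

m = -1.3185

Sums needed: Σu·u = 76, Σu·1/u = 6, Σ1/u·1/u = 1093/450.
Right-hand side: Σu·w = -108, Σ1/u·w = -166/15.
Eliminating c: (1093/450)·(row 1) − 6·(row 2) gives (33434/225)·m = (1093/450)·(-108) − 6·(-166/15) = -4898/25, so m = -22041/16717.
Then c = ((-166/15) − 6·(-22041/16717))/(1093/450) = -21720/16717.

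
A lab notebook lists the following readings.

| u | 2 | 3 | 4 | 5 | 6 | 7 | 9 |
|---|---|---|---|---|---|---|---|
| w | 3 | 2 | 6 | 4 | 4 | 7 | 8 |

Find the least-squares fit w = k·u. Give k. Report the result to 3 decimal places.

MᵀM·[k]ᵀ = Mᵀw reads: 220·k = 201.
Hence k = 201 / 220 ≈ 0.913636.

k = 0.914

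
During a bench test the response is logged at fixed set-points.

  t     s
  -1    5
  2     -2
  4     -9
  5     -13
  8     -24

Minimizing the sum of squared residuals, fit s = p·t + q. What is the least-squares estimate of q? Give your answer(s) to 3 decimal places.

The normal equations are: 110·p + 18·q = -302;  18·p + 5·q = -43.
det = 110·5 − 18² = 226.
p = ((-302)·5 − 18·(-43))/226 = -368/113; q = (110·(-43) − 18·(-302))/226 = 353/113.

q = 3.124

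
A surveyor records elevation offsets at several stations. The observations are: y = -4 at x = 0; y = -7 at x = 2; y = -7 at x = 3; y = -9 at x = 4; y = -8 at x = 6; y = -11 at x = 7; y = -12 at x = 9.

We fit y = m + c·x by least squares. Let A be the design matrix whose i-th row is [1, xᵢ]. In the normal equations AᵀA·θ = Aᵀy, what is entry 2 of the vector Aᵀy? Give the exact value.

-304

Entry 2 ↔ basis x, so (Aᵀy)_{2} = Σᵢ (x)·yᵢ = (0)·(-4) + (2)·(-7) + (3)·(-7) + (4)·(-9) + (6)·(-8) + (7)·(-11) + (9)·(-12) = -304.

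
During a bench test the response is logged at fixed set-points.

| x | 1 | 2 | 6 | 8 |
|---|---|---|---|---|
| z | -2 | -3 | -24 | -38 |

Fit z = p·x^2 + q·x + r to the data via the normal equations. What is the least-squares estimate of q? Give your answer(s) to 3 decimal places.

Compute the Gram sums: Σx^2·x^2 = 5409, Σx^2·x = 737, Σx^2 = 105, Σx·x = 105, Σx = 17, Σ1 = 4.
Moment sums: Σx^2·z = -3310, Σx·z = -456, Σz = -67.
MᵀM·[p, q, r]ᵀ = Mᵀz becomes [[5409, 737, 105]; [737, 105, 17]; [105, 17, 4]]·[p, q, r]ᵀ = [-3310, -456, -67]ᵀ.
Row-reducing yields p = -2025/4684, q = -6515/4684, r = 597/1171.

q = -1.391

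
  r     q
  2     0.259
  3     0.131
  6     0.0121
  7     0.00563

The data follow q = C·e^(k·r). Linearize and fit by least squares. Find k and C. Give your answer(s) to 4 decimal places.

k = -0.7732, C = 1.2650

Linearized form: ln q = k·r + ln C. From the 4 transformed points,
Σr = 18.0000, Σ(r)² = 98.0000, Σln q = -12.9777, Σr·ln q = -71.5443.
Equations: 98.0000·k + 18.0000·ln C = -71.5443;  18.0000·k + 4·ln C = -12.9777.
Slope k = (n·Σr·ln q − Σr·Σln q)/(n·Σ(r)² − (Σr)²) = (4·-71.5443 − 18.0000·-12.9777)/68.0000 = -0.77322; ln C = (Σln q − k·Σr)/n = 0.23508, so C = exp(0.23508) = 1.26501.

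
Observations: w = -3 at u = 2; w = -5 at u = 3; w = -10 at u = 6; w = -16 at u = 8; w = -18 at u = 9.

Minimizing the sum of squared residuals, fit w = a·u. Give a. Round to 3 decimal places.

a = -1.912

With design matrix M, MᵀM = [[194]] and Mᵀw = [-371]ᵀ.
a = (-371)/194 = -1.91237.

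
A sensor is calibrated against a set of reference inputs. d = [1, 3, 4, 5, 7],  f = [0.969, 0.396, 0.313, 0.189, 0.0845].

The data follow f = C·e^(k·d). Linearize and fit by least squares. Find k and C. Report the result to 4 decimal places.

With ln fᵢ as the transformed response and dᵢ as the regressor:
Σd = 20.0000, Σ(d)² = 100.0000, Σln f = -6.2564, Σd·ln f = -33.0838.
Normal system: [[100.0000, 20.0000]; [20.0000, 5]]·[k, ln C]ᵀ = [-33.0838, -6.2564]ᵀ.
Δ = 100.0000·5 − (20.0000)² = 100.0000; k = (-33.0838·5 − 20.0000·-6.2564)/100.0000 = -0.40291, ln C = (100.0000·-6.2564 − 20.0000·-33.0838)/100.0000 = 0.36036, so C = exp(0.36036) = 1.43385.

k = -0.4029, C = 1.4338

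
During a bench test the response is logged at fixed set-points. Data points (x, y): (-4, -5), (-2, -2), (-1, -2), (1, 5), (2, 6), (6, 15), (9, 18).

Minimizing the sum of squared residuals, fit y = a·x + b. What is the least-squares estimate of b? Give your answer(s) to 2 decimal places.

b = 2.00

With design matrix M, MᵀM = [[143, 11]; [11, 7]] and Mᵀy = [295, 35]ᵀ.
Determinant 143·7 − 11² = 880.
a = (295·7 − 11·35)/880 = 21/11; b = (143·35 − 11·295)/880 = 2.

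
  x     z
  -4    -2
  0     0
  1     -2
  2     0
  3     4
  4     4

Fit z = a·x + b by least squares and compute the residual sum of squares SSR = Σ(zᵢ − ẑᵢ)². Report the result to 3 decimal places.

Sums needed: Σx·x = 46, Σx = 6, Σ1 = 6.
For Aᵀz: Σx·z = 34, Σz = 4.
AᵀA·[a, b]ᵀ = Aᵀz becomes [[46, 6]; [6, 6]]·[a, b]ᵀ = [34, 4]ᵀ.
Determinant 46·6 − 6² = 240.
a = (34·6 − 6·4)/240 = 3/4; b = (46·4 − 6·34)/240 = -1/12.
Residuals: 13/12, 1/12, -8/3, -17/12, 11/6, 13/12; SSR = 89/6.

SSR = 14.833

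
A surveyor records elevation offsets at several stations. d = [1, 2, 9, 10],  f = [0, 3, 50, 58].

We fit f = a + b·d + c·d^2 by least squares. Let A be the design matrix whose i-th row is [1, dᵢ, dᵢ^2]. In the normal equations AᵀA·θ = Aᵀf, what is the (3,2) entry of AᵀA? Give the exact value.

1738

Row 3 ↔ basis d^2, column 2 ↔ basis d, so (AᵀA)_{3,2} = Σᵢ (d^2)·(d) = (1)·(1) + (4)·(2) + (81)·(9) + (100)·(10) = 1738.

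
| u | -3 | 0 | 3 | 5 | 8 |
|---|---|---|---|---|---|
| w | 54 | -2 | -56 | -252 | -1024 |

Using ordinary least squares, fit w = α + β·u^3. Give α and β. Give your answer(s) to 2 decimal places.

With design matrix M, MᵀM = [[5, 637]; [637, 279227]] and Mᵀw = [-1280, -558758]ᵀ.
Eliminating β: 279227·(row 1) − 637·(row 2) gives 990366·α = 279227·(-1280) − 637·(-558758) = -1481714, so α = -56989/38091.
Then β = ((-558758) − 637·(-56989/38091))/279227 = -989215/495183.

α = -1.50, β = -2.00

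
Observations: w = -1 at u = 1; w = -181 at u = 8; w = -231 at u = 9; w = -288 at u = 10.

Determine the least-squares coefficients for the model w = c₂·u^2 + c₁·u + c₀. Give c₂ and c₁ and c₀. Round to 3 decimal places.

Normal-equation sums: Σu^2·u^2 = 20658, Σu^2·u = 2242, Σu^2 = 246, Σu·u = 246, Σu = 28, Σ1 = 4.
And Σu^2·w = -59096, Σu·w = -6408, Σw = -701.
MᵀM·[c₂, c₁, c₀]ᵀ = Mᵀw becomes [[20658, 2242, 246]; [2242, 246, 28]; [246, 28, 4]]·[c₂, c₁, c₀]ᵀ = [-59096, -6408, -701]ᵀ.
Inverting the 3×3 Gram matrix, [c₂, c₁, c₀]ᵀ = [-3741/1210, 12911/6050, -141/3025]ᵀ.

c₂ = -3.092, c₁ = 2.134, c₀ = -0.047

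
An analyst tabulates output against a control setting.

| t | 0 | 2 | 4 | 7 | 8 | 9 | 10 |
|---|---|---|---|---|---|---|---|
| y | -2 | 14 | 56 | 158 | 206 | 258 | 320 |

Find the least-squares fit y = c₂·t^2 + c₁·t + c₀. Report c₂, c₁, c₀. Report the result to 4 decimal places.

The normal equations are: 23330·c₂ + 2656·c₁ + 314·c₀ = 74776;  2656·c₂ + 314·c₁ + 40·c₀ = 8528;  314·c₂ + 40·c₁ + 7·c₀ = 1010.
(Σt^2·t^2 = 23330, Σt^2·t = 2656, Σt^2 = 314, Σt·t = 314, Σt = 40, Σ1 = 7, Σt^2·y = 74776, Σt·y = 8528, Σy = 1010.)
Row-reducing yields c₂ = 6382/2119, c₁ = 4000/2119, c₀ = -3394/2119.

c₂ = 3.0118, c₁ = 1.8877, c₀ = -1.6017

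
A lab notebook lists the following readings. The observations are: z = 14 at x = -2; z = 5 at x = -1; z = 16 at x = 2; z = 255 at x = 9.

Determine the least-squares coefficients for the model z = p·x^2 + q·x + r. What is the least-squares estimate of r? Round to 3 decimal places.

AᵀA·[p, q, r]ᵀ = Aᵀz reads: 6594·p + 728·q + 90·r = 20780;  728·p + 90·q + 8·r = 2294;  90·p + 8·q + 4·r = 290.
(Σx^2·x^2 = 6594, Σx^2·x = 728, Σx^2 = 90, Σx·x = 90, Σx = 8, Σ1 = 4, Σx^2·z = 20780, Σx·z = 2294, Σz = 290.)
Inverting the 3×3 Gram matrix, [p, q, r]ᵀ = [57799/18901, 9763/18901, 50319/18901]ᵀ.

r = 2.662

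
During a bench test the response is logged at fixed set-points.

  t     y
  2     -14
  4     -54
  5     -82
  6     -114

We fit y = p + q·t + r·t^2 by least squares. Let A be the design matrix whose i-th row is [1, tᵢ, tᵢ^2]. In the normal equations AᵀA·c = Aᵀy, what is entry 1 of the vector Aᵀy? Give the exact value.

Entry 1 ↔ basis 1, so (Aᵀy)_{1} = Σᵢ yᵢ = (1)·(-14) + (1)·(-54) + (1)·(-82) + (1)·(-114) = -264.

-264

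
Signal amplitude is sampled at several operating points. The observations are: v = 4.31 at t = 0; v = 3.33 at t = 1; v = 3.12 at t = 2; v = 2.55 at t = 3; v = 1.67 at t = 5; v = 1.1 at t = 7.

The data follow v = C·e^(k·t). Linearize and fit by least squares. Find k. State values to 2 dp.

Linearized form: ln v = k·t + ln C. From the 6 transformed points,
Sums: Σt = 18.0000, Σ(t)² = 88.0000, Σln v = 5.3460, Σt·ln v = 9.5182.
Normal system: [[88.0000, 18.0000]; [18.0000, 6]]·[k, ln C]ᵀ = [9.5182, 5.3460]ᵀ.
Δ = 88.0000·6 − (18.0000)² = 204.0000; k = (9.5182·6 − 18.0000·5.3460)/204.0000 = -0.19176, ln C = (88.0000·5.3460 − 18.0000·9.5182)/204.0000 = 1.46626.

k = -0.19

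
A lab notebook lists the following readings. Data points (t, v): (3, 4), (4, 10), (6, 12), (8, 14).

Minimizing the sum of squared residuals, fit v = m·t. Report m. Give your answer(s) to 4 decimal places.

m = 1.8880

Compute the Gram sums: Σt·t = 125.
And Σt·v = 236.
AᵀA·[m]ᵀ = Aᵀv becomes [[125]]·[m]ᵀ = [236]ᵀ.
m = 236/125 = 1.888.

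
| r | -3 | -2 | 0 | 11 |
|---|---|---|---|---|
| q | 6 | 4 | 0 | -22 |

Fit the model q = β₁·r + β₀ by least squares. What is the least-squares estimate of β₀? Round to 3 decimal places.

Entries of MᵀM: Σr·r = 134, Σr = 6, Σ1 = 4.
And Σr·q = -268, Σq = -12.
Normal equations: [[134, 6]; [6, 4]]·[β₁, β₀]ᵀ = [-268, -12]ᵀ.
det = 134·4 − 6² = 500.
β₁ = ((-268)·4 − 6·(-12))/500 = -2; β₀ = (134·(-12) − 6·(-268))/500 = 0.

β₀ = 0.000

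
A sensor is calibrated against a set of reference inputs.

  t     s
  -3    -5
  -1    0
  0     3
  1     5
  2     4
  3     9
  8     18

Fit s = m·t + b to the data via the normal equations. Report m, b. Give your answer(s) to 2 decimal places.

m = 2.04, b = 1.94

Sums needed: Σt·t = 88, Σt = 10, Σ1 = 7.
Moment sums: Σt·s = 199, Σs = 34.
Normal equations: [[88, 10]; [10, 7]]·[m, b]ᵀ = [199, 34]ᵀ.
Determinant 88·7 − 10² = 516.
m = (199·7 − 10·34)/516 = 351/172; b = (88·34 − 10·199)/516 = 167/86.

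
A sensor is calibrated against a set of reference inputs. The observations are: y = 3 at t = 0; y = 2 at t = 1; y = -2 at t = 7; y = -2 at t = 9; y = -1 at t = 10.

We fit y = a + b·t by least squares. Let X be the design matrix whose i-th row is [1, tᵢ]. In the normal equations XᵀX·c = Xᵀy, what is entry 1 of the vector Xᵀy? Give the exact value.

Entry 1 ↔ basis 1, so (Xᵀy)_{1} = Σᵢ yᵢ = (1)·(3) + (1)·(2) + (1)·(-2) + (1)·(-2) + (1)·(-1) = 0.

0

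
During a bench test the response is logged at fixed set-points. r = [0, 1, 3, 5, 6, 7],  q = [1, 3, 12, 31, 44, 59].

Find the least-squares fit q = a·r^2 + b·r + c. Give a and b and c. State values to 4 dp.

Setting ∂/∂a … = 0 gives: 4404·a + 712·b + 120·c = 5361;  712·a + 120·b + 22·c = 871;  120·a + 22·b + 6·c = 150.
(Σr^2·r^2 = 4404, Σr^2·r = 712, Σr^2 = 120, Σr·r = 120, Σr = 22, Σ1 = 6, Σr^2·q = 5361, Σr·q = 871, Σq = 150.)
Row-reducing yields a = 2777/2420, b = 273/1210, c = 1479/1210.

a = 1.1475, b = 0.2256, c = 1.2223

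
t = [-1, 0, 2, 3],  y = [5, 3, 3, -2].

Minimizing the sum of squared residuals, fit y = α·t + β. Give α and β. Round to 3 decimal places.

The normal equations are: 14·α + 4·β = -5;  4·α + 4·β = 9.
Eliminating β: 4·(row 1) − 4·(row 2) gives 40·α = 4·(-5) − 4·9 = -56, so α = -7/5.
Then β = (9 − 4·(-7/5))/4 = 73/20.

α = -1.400, β = 3.650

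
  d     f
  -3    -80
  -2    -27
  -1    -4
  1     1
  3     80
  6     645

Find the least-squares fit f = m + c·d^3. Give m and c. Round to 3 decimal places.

Compute the Gram sums: Σ1 = 6, Σd^3 = 208, Σd^3·d^3 = 48180.
Right-hand side: Σf = 615, Σd^3·f = 143861.
Normal equations: [[6, 208]; [208, 48180]]·[m, c]ᵀ = [615, 143861]ᵀ.
det = 6·48180 − 208² = 245816.
m = (615·48180 − 208·143861)/245816 = -73097/61454; c = (6·143861 − 208·615)/245816 = 367623/122908.

m = -1.189, c = 2.991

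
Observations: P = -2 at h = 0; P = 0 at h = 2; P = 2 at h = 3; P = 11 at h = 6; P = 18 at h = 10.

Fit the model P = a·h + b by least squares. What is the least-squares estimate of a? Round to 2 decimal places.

a = 2.14

Compute the Gram sums: Σh·h = 149, Σh = 21, Σ1 = 5.
And Σh·P = 252, ΣP = 29.
MᵀM·[a, b]ᵀ = MᵀP becomes [[149, 21]; [21, 5]]·[a, b]ᵀ = [252, 29]ᵀ.
Determinant 149·5 − 21² = 304.
a = (252·5 − 21·29)/304 = 651/304; b = (149·29 − 21·252)/304 = -971/304.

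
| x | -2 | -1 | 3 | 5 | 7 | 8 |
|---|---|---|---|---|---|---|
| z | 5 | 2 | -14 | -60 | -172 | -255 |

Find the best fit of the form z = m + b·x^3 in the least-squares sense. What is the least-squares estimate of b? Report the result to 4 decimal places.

b = -0.5009

AᵀA·[m, b]ᵀ = Aᵀz reads: 6·m + 998·b = -494;  998·m + 396212·b = -197476.
(Σ1 = 6, Σx^3 = 998, Σx^3·x^3 = 396212, Σz = -494, Σx^3·z = -197476.)
Eliminating b: 396212·(row 1) − 998·(row 2) gives 1381268·m = 396212·(-494) − 998·(-197476) = 1352320, so m = 338080/345317.
Then b = ((-197476) − 998·(338080/345317))/396212 = -172961/345317.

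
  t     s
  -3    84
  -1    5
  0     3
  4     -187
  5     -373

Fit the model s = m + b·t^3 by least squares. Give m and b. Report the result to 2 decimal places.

Compute the Gram sums: Σ1 = 5, Σt^3 = 161, Σt^3·t^3 = 20451.
Moment sums: Σs = -468, Σt^3·s = -60866.
Determinant 5·20451 − 161² = 76334.
m = ((-468)·20451 − 161·(-60866))/76334 = 114179/38167; b = (5·(-60866) − 161·(-468))/76334 = -114491/38167.

m = 2.99, b = -3.00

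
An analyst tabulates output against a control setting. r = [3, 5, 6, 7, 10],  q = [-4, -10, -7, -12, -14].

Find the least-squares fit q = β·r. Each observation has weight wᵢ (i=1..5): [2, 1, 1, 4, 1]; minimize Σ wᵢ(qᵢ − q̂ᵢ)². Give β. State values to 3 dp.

Entries of XᵀWX: Σwᵢ·r·r = 375.
Moment sums: Σwᵢ·r·q = -592.
Normal equations: [[375]]·[β]ᵀ = [-592]ᵀ.
Hence β = -592 / 375 ≈ -1.57867.

β = -1.579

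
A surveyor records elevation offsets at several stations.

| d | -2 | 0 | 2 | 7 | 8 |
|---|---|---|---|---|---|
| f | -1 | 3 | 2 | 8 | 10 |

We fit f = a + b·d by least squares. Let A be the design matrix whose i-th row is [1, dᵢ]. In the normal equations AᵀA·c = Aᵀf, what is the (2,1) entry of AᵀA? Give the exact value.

Row 2 ↔ basis d, column 1 ↔ basis 1, so (AᵀA)_{2,1} = Σᵢ d = (-2)·(1) + (0)·(1) + (2)·(1) + (7)·(1) + (8)·(1) = 15.

15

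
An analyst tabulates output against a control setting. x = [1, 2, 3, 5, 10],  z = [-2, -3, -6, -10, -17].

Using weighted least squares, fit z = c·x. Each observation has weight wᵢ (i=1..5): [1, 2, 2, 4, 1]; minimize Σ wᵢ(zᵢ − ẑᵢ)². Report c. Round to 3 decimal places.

Forming MᵀWM = [[227]] and MᵀWz = [-420]ᵀ gives MᵀWM·[c]ᵀ = MᵀWz.
Hence c = -420 / 227 ≈ -1.85022.

c = -1.850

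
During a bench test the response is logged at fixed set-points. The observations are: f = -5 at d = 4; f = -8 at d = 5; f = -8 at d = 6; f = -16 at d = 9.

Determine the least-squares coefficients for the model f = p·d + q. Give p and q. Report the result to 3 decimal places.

Compute the Gram sums: Σd·d = 158, Σd = 24, Σ1 = 4.
And Σd·f = -252, Σf = -37.
MᵀM·[p, q]ᵀ = Mᵀf becomes [[158, 24]; [24, 4]]·[p, q]ᵀ = [-252, -37]ᵀ.
Δ = 158·4 − 24² = 56.
p = ((-252)·4 − 24·(-37))/56 = -15/7; q = (158·(-37) − 24·(-252))/56 = 101/28.

p = -2.143, q = 3.607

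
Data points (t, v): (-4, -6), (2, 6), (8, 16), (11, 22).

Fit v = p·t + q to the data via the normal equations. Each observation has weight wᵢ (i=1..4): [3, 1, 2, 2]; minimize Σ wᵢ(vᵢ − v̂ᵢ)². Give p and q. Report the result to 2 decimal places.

From the data, Σwᵢ·t·t = 422, Σwᵢ·t = 28, Σwᵢ·1 = 8.
For MᵀWv: Σwᵢ·t·v = 824, Σwᵢ·v = 64.
det = 422·8 − 28² = 2592.
p = (824·8 − 28·64)/2592 = 50/27; q = (422·64 − 28·824)/2592 = 41/27.

p = 1.85, q = 1.52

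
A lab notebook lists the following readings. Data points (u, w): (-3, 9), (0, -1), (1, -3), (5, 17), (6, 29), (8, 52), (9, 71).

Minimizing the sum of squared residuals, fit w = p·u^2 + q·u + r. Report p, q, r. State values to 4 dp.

Compute the Gram sums: Σu^2·u^2 = 12660, Σu^2·u = 1556, Σu^2 = 216, Σu·u = 216, Σu = 26, Σ1 = 7.
Moment sums: Σu^2·w = 10626, Σu·w = 1284, Σw = 174.
AᵀA·[p, q, r]ᵀ = Aᵀw becomes [[12660, 1556, 216]; [1556, 216, 26]; [216, 26, 7]]·[p, q, r]ᵀ = [10626, 1284, 174]ᵀ.
Row-reducing yields p = 128769/129388, q = -121767/129388, r = -152475/64694.

p = 0.9952, q = -0.9411, r = -2.3569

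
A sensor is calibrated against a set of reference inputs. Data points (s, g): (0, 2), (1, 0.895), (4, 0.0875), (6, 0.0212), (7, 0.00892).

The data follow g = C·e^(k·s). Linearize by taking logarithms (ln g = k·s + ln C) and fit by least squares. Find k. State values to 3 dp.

Linearized form: ln g = k·s + ln C. From the 5 transformed points,
Σs = 18.0000, Σ(s)² = 102.0000, Σln g = -10.4271, Σs·ln g = -66.0141.
Equations: 102.0000·k + 18.0000·ln C = -66.0141;  18.0000·k + 5·ln C = -10.4271.
Solving (det = 186.0000): k = -0.76550, ln C = 0.67037.

k = -0.765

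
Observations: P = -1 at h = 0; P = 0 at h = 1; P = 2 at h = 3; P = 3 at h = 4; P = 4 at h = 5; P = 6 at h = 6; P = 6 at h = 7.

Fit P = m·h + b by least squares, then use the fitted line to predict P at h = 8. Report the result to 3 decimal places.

P̂ = 7.391

Sums needed: Σh·h = 136, Σh = 26, Σ1 = 7.
For MᵀP: Σh·P = 116, ΣP = 20.
So MᵀM·[m, b]ᵀ = MᵀP: [[136, 26]; [26, 7]]·[m, b]ᵀ = [116, 20]ᵀ.
Δ = 136·7 − 26² = 276.
m = (116·7 − 26·20)/276 = 73/69; b = (136·20 − 26·116)/276 = -74/69.
At h = 8: P̂ = (73/69)·(8) + (-74/69)·(1) = 170/23.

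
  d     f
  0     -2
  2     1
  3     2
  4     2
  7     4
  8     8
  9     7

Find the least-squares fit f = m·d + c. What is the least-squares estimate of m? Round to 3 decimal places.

m = 0.998

Sums needed: Σd·d = 223, Σd = 33, Σ1 = 7.
And Σd·f = 171, Σf = 22.
Normal equations: [[223, 33]; [33, 7]]·[m, c]ᵀ = [171, 22]ᵀ.
Δ = 223·7 − 33² = 472.
m = (171·7 − 33·22)/472 = 471/472; c = (223·22 − 33·171)/472 = -737/472.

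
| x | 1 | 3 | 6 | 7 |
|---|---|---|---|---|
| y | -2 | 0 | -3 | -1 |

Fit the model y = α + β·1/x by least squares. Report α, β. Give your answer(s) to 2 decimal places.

α = -1.35, β = -0.37

Entries of MᵀM: Σ1 = 4, Σ1/x = 23/14, Σ1/x·1/x = 2045/1764.
Moment sums: Σy = -6, Σ1/x·y = -37/14.
MᵀM·[α, β]ᵀ = Mᵀy becomes [[4, 23/14]; [23/14, 2045/1764]]·[α, β]ᵀ = [-6, -37/14]ᵀ.
det = 4·(2045/1764) − (23/14)² = 3419/1764.
α = ((-6)·(2045/1764) − (23/14)·(-37/14))/(3419/1764) = -4611/3419; β = (4·(-37/14) − (23/14)·(-6))/(3419/1764) = -1260/3419.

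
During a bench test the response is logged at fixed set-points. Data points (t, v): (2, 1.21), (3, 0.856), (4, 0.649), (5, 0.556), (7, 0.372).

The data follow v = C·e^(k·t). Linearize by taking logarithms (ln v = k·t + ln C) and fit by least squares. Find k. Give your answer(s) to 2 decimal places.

Linearized form: ln v = k·t + ln C. From the 5 transformed points,
Over the data: Σt = 21.0000, Σ(t)² = 103.0000, Σln v = -1.9730, Σt·ln v = -11.6715.
Normal system: [[103.0000, 21.0000]; [21.0000, 5]]·[k, ln C]ᵀ = [-11.6715, -1.9730]ᵀ.
Slope k = (n·Σt·ln v − Σt·Σln v)/(n·Σ(t)² − (Σt)²) = (5·-11.6715 − 21.0000·-1.9730)/74.0000 = -0.22870; ln C = (Σln v − k·Σt)/n = 0.56592.

k = -0.23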